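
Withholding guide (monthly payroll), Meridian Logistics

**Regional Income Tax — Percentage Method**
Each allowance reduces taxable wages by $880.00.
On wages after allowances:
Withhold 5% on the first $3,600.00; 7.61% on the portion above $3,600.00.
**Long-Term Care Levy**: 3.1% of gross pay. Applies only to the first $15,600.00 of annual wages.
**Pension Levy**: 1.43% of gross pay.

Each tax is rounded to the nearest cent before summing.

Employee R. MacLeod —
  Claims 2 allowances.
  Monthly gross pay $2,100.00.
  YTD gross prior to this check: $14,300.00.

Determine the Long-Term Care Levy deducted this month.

$40.30

Long-Term Care Levy: cap $15,600.00 − YTD $14,300.00 = $1,300.00 subject; 3.1% × $1,300.00 = $40.30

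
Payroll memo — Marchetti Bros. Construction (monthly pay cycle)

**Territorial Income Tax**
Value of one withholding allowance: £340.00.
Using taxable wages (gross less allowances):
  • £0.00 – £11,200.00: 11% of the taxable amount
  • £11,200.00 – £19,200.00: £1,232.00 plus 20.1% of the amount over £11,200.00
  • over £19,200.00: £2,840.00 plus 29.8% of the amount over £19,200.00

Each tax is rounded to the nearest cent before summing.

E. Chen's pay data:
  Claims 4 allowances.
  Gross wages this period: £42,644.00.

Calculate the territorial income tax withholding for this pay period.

£9,421.03

Territorial Income Tax: taxable = £42,644.00 − 4×£340.00 = £41,284.00
  £2,840.00 + 29.8% × (£41,284.00 − £19,200.00) = £2,840.00 + 29.8% × £22,084.00 = £9,421.03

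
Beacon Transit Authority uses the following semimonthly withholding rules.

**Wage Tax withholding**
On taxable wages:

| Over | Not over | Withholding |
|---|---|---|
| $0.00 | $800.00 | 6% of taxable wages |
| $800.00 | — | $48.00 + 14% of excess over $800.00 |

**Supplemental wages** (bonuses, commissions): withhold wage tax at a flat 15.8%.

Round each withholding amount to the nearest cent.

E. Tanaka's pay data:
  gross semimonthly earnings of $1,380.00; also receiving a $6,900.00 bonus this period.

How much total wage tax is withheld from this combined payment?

Wage Tax: taxable = $1,380.00
  $48.00 + 14% × ($1,380.00 − $800.00) = $48.00 + 14% × $580.00 = $129.20
Supplemental (15.8% flat on bonus): 15.8% × $6,900.00 = $1,090.20
Total wage tax: $129.20 + $1,090.20 = $1,219.40

$1,219.40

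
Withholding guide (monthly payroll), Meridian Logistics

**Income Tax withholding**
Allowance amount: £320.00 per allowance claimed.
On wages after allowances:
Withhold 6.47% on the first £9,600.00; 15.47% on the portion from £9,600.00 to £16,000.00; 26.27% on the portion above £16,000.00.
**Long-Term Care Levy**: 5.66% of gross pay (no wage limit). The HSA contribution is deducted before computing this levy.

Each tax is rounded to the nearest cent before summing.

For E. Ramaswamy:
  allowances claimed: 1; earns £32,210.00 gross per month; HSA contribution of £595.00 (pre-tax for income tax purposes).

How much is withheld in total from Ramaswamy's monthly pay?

Income Tax: taxable = £32,210.00 − £595.00 − 1×£320.00 = £31,295.00
  £1,611.20 + 26.27% × (£31,295.00 − £16,000.00) = £1,611.20 + 26.27% × £15,295.00 = £5,629.20
Long-Term Care Levy: 5.66% × £31,615.00 = £1,789.41
Total: £5,629.20 + £1,789.41 = £7,418.61

£7,418.61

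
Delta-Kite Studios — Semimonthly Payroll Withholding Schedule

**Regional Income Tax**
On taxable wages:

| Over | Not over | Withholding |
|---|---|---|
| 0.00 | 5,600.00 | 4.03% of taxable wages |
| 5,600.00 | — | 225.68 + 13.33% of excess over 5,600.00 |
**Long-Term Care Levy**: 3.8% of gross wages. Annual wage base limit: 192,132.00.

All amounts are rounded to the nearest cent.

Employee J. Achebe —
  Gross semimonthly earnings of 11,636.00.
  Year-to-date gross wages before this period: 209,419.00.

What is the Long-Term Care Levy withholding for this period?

Long-Term Care Levy: YTD 209,419.00 ≥ cap 192,132.00 → 0.00

0.00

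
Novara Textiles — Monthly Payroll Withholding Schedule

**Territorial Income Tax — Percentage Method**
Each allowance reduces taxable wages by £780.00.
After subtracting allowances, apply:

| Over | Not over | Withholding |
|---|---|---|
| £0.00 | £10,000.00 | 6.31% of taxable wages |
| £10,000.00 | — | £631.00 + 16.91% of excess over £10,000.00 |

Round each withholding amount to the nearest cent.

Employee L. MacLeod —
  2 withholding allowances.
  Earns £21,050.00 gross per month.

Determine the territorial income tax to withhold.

£2,235.76

Territorial Income Tax: taxable = £21,050.00 − 2×£780.00 = £19,490.00
  £631.00 + 16.91% × (£19,490.00 − £10,000.00) = £631.00 + 16.91% × £9,490.00 = £2,235.76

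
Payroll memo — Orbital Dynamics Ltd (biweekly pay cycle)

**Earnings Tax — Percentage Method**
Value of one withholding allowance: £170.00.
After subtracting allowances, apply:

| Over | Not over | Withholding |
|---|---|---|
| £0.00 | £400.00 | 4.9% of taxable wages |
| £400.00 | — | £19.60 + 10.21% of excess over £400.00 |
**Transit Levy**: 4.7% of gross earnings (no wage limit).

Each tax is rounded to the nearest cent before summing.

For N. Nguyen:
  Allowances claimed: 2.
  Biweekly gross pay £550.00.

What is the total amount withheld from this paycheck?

£36.14

Earnings Tax: taxable = £550.00 − 2×£170.00 = £210.00
  4.9% × £210.00 = £10.29
Transit Levy: 4.7% × £550.00 = £25.85
Total: £10.29 + £25.85 = £36.14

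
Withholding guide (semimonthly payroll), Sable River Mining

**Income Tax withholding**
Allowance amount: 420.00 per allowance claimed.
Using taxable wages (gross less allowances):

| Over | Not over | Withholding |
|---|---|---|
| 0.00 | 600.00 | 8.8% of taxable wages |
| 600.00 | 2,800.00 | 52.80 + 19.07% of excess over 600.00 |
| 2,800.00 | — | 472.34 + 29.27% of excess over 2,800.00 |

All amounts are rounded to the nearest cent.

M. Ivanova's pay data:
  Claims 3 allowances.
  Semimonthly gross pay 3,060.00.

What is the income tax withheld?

281.64

Income Tax: taxable = 3,060.00 − 3×420.00 = 1,800.00
  52.80 + 19.07% × (1,800.00 − 600.00) = 52.80 + 19.07% × 1,200.00 = 281.64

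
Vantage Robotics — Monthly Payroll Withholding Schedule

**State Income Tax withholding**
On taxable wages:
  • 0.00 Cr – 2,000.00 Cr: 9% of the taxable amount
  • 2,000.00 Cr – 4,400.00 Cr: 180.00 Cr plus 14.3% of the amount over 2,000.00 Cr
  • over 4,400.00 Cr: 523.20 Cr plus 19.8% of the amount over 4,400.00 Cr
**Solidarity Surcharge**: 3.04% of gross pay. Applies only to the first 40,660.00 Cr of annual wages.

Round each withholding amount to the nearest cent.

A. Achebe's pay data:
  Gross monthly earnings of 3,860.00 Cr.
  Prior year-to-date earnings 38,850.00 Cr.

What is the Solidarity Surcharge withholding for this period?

55.02 Cr

Solidarity Surcharge: cap 40,660.00 Cr − YTD 38,850.00 Cr = 1,810.00 Cr subject; 3.04% × 1,810.00 Cr = 55.02 Cr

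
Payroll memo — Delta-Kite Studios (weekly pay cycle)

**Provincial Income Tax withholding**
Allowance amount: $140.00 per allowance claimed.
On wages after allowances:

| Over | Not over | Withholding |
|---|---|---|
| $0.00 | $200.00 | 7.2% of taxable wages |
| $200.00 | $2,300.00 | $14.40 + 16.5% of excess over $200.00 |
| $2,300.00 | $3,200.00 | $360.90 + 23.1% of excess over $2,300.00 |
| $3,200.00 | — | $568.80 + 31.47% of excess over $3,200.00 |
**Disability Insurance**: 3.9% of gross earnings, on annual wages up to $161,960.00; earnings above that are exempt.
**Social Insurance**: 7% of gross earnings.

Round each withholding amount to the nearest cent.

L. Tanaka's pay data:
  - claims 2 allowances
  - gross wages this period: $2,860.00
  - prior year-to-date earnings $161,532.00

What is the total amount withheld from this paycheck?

$642.47

Provincial Income Tax: taxable = $2,860.00 − 2×$140.00 = $2,580.00
  $360.90 + 23.1% × ($2,580.00 − $2,300.00) = $360.90 + 23.1% × $280.00 = $425.58
Disability Insurance: cap $161,960.00 − YTD $161,532.00 = $428.00 subject; 3.9% × $428.00 = $16.69
Social Insurance: 7% × $2,860.00 = $200.20
Total: $425.58 + $16.69 + $200.20 = $642.47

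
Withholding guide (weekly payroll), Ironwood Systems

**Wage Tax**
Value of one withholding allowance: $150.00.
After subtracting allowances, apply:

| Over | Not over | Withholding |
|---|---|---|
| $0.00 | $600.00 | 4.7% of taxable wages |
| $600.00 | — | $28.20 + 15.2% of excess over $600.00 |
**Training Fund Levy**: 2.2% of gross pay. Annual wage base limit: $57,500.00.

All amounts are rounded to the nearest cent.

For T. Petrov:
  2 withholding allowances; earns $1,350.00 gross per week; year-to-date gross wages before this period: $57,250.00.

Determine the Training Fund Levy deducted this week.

Training Fund Levy: cap $57,500.00 − YTD $57,250.00 = $250.00 subject; 2.2% × $250.00 = $5.50

$5.50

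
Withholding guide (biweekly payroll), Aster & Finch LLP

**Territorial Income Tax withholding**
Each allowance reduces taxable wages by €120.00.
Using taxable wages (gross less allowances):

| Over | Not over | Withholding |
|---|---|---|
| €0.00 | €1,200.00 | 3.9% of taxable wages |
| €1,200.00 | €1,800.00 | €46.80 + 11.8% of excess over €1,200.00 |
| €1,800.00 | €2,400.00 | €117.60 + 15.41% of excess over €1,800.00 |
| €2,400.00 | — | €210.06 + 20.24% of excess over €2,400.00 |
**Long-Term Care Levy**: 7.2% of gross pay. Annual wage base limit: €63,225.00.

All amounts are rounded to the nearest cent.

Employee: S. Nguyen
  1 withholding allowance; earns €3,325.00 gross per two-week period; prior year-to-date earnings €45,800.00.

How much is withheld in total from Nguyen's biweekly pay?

€612.39

Territorial Income Tax: taxable = €3,325.00 − 1×€120.00 = €3,205.00
  €210.06 + 20.24% × (€3,205.00 − €2,400.00) = €210.06 + 20.24% × €805.00 = €372.99
Long-Term Care Levy: 7.2% × €3,325.00 = €239.40
Total: €372.99 + €239.40 = €612.39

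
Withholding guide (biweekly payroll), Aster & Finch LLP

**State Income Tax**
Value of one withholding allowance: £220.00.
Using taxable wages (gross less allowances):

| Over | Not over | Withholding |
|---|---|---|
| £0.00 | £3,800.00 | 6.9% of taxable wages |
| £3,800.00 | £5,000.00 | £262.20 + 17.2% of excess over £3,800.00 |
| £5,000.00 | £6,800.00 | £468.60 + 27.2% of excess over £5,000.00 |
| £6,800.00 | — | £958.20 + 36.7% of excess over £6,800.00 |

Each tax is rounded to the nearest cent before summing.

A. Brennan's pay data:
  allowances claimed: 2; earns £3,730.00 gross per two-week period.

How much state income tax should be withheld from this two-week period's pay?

£227.01

State Income Tax: taxable = £3,730.00 − 2×£220.00 = £3,290.00
  6.9% × £3,290.00 = £227.01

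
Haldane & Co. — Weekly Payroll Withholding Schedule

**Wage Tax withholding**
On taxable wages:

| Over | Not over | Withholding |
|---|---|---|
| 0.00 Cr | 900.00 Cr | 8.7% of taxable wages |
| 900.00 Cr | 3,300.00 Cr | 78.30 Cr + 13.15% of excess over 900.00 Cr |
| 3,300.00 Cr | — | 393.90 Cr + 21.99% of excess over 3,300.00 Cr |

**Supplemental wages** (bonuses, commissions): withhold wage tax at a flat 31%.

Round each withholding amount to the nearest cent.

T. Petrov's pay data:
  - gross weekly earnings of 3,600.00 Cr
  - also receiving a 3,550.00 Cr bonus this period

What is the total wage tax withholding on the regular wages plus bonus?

1,560.37 Cr

Wage Tax: taxable = 3,600.00 Cr
  393.90 Cr + 21.99% × (3,600.00 Cr − 3,300.00 Cr) = 393.90 Cr + 21.99% × 300.00 Cr = 459.87 Cr
Supplemental (31% flat on bonus): 31% × 3,550.00 Cr = 1,100.50 Cr
Total wage tax: 459.87 Cr + 1,100.50 Cr = 1,560.37 Cr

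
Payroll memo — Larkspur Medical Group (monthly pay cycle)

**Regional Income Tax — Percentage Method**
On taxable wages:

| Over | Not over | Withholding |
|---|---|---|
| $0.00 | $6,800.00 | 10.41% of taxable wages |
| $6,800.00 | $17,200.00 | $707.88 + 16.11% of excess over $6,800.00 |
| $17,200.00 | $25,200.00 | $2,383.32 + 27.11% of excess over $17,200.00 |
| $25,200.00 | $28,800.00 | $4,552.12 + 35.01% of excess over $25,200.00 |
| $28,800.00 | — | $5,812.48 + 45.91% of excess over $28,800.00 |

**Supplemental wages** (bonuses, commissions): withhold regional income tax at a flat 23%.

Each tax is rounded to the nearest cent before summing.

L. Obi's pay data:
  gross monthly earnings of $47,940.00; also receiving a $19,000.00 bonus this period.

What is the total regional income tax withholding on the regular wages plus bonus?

$18,969.65

Regional Income Tax: taxable = $47,940.00
  $5,812.48 + 45.91% × ($47,940.00 − $28,800.00) = $5,812.48 + 45.91% × $19,140.00 = $14,599.65
Supplemental (23% flat on bonus): 23% × $19,000.00 = $4,370.00
Total regional income tax: $14,599.65 + $4,370.00 = $18,969.65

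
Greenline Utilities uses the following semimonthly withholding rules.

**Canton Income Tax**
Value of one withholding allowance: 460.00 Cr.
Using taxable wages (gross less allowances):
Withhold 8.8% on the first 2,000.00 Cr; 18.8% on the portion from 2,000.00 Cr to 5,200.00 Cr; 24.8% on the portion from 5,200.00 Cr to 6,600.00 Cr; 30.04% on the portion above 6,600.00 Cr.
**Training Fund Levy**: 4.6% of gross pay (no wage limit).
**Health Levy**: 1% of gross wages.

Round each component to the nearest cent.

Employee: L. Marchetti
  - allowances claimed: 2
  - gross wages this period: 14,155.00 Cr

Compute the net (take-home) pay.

Canton Income Tax: taxable = 14,155.00 Cr − 2×460.00 Cr = 13,235.00 Cr
  1,124.80 Cr + 30.04% × (13,235.00 Cr − 6,600.00 Cr) = 1,124.80 Cr + 30.04% × 6,635.00 Cr = 3,117.95 Cr
Training Fund Levy: 4.6% × 14,155.00 Cr = 651.13 Cr
Health Levy: 1% × 14,155.00 Cr = 141.55 Cr
Total withheld: 3,117.95 Cr + 651.13 Cr + 141.55 Cr = 3,910.63 Cr
Net pay: 14,155.00 Cr − 3,910.63 Cr = 10,244.37 Cr

10,244.37 Cr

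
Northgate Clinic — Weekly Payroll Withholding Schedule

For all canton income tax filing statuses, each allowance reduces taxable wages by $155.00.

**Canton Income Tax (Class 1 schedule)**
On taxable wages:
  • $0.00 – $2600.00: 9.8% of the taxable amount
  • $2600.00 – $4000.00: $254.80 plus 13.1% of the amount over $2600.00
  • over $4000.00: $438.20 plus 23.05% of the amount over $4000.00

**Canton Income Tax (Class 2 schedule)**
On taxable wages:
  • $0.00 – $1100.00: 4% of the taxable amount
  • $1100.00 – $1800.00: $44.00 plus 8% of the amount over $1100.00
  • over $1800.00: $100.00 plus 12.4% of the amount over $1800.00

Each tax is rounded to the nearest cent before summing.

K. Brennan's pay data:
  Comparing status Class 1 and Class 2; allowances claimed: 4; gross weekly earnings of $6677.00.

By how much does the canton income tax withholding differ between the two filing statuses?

Canton Income Tax (Class 1): taxable = $6677.00 − 4×$155.00 = $6057.00
  $438.20 + 23.05% × ($6057.00 − $4000.00) = $438.20 + 23.05% × $2057.00 = $912.34
Canton Income Tax (Class 2): taxable = $6677.00 − 4×$155.00 = $6057.00
  $100.00 + 12.4% × ($6057.00 − $1800.00) = $100.00 + 12.4% × $4257.00 = $627.87
Difference: |$912.34 − $627.87| = $284.47 (higher under Class 1)

$284.47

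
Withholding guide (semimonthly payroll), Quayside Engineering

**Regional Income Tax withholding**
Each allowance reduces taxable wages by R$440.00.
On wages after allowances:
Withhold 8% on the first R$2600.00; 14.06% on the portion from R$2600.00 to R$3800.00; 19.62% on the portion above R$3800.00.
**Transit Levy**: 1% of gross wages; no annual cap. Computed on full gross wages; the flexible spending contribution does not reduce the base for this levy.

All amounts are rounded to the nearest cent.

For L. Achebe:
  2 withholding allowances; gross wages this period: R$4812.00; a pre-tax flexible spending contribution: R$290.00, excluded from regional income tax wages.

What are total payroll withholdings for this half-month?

Regional Income Tax: taxable = R$4812.00 − R$290.00 − 2×R$440.00 = R$3642.00
  R$208.00 + 14.06% × (R$3642.00 − R$2600.00) = R$208.00 + 14.06% × R$1042.00 = R$354.51
Transit Levy: 1% × R$4812.00 = R$48.12
Total: R$354.51 + R$48.12 = R$402.63

R$402.63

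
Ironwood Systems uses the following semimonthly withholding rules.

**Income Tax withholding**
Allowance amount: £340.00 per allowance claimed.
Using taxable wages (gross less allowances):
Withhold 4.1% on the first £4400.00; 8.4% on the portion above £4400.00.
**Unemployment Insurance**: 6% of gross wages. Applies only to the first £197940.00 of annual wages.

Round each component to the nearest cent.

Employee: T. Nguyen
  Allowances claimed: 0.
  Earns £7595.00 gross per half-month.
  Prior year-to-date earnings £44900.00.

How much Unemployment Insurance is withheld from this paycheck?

£455.70

Unemployment Insurance: 6% × £7595.00 = £455.70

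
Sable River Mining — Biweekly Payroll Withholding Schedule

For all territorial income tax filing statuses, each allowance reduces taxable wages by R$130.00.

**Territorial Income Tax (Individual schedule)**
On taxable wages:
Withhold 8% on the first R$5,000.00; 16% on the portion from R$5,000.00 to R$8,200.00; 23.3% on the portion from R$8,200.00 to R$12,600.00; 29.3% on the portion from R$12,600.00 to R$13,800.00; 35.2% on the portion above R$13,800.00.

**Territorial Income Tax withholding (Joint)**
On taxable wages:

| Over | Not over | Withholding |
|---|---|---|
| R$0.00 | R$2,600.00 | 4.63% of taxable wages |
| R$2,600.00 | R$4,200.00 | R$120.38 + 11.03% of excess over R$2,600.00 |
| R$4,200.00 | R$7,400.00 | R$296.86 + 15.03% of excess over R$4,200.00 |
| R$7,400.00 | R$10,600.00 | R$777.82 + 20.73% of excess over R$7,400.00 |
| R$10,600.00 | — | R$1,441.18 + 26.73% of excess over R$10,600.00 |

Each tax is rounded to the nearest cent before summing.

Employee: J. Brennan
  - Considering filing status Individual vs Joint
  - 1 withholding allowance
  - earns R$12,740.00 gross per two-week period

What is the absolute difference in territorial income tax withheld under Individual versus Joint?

Territorial Income Tax (Individual): taxable = R$12,740.00 − 1×R$130.00 = R$12,610.00
  R$1,937.20 + 29.3% × (R$12,610.00 − R$12,600.00) = R$1,937.20 + 29.3% × R$10.00 = R$1,940.13
Territorial Income Tax (Joint): taxable = R$12,740.00 − 1×R$130.00 = R$12,610.00
  R$1,441.18 + 26.73% × (R$12,610.00 − R$10,600.00) = R$1,441.18 + 26.73% × R$2,010.00 = R$1,978.45
Difference: |R$1,940.13 − R$1,978.45| = R$38.32 (higher under Joint)

R$38.32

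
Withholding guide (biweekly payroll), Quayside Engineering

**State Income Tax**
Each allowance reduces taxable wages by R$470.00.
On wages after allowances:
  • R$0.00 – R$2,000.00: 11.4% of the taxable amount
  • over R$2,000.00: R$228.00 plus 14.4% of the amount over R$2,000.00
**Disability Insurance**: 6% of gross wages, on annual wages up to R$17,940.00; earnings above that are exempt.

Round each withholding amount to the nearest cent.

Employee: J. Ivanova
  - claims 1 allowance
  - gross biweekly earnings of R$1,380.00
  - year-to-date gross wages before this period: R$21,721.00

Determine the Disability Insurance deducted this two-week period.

Disability Insurance: YTD R$21,721.00 ≥ cap R$17,940.00 → R$0.00

R$0.00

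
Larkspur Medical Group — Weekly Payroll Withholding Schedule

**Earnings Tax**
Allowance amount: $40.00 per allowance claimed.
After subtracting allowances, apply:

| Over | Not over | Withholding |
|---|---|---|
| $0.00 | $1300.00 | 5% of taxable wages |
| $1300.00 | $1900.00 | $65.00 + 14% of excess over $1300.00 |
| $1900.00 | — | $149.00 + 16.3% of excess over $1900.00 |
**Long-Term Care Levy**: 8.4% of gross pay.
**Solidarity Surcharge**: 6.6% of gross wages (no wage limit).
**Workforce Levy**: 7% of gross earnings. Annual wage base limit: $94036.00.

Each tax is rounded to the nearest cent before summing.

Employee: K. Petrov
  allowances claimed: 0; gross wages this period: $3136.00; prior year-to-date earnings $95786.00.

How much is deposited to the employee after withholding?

$2315.13

Earnings Tax: taxable = $3136.00
  $149.00 + 16.3% × ($3136.00 − $1900.00) = $149.00 + 16.3% × $1236.00 = $350.47
Long-Term Care Levy: 8.4% × $3136.00 = $263.42
Solidarity Surcharge: 6.6% × $3136.00 = $206.98
Workforce Levy: YTD $95786.00 ≥ cap $94036.00 → $0.00
Total withheld: $350.47 + $263.42 + $206.98 + $0.00 = $820.87
Net pay: $3136.00 − $820.87 = $2315.13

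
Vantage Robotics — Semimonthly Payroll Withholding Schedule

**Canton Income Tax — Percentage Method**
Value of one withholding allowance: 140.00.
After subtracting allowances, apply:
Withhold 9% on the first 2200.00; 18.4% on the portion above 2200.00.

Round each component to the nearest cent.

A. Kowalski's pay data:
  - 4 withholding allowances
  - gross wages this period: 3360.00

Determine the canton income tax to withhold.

308.40

Canton Income Tax: taxable = 3360.00 − 4×140.00 = 2800.00
  198.00 + 18.4% × (2800.00 − 2200.00) = 198.00 + 18.4% × 600.00 = 308.40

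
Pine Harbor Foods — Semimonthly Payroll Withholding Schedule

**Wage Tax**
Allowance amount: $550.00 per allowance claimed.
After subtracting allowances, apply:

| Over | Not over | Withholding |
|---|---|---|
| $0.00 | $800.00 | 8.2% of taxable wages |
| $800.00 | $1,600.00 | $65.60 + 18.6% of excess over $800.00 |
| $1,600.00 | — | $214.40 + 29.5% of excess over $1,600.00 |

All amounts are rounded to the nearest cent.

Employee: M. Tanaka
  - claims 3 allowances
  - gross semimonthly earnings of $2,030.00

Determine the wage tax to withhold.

$31.16

Wage Tax: taxable = $2,030.00 − 3×$550.00 = $380.00
  8.2% × $380.00 = $31.16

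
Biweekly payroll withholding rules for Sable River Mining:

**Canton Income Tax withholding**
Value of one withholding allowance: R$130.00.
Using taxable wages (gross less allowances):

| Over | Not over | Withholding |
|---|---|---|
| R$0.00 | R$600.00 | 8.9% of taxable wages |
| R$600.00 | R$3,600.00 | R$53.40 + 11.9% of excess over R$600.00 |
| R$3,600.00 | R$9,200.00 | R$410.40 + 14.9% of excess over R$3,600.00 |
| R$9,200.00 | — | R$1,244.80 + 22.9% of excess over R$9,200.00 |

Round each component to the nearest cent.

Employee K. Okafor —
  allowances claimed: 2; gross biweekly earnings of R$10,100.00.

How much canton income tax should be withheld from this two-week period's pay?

R$1,391.36

Canton Income Tax: taxable = R$10,100.00 − 2×R$130.00 = R$9,840.00
  R$1,244.80 + 22.9% × (R$9,840.00 − R$9,200.00) = R$1,244.80 + 22.9% × R$640.00 = R$1,391.36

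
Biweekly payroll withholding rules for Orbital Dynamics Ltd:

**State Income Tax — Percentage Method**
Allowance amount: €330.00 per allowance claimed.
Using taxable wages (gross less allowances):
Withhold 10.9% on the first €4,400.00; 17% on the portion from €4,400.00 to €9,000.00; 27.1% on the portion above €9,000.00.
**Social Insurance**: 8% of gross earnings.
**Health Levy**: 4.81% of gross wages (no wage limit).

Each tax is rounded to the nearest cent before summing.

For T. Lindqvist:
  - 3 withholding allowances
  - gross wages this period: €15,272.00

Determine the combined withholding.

€4,649.36

State Income Tax: taxable = €15,272.00 − 3×€330.00 = €14,282.00
  €1,261.60 + 27.1% × (€14,282.00 − €9,000.00) = €1,261.60 + 27.1% × €5,282.00 = €2,693.02
Social Insurance: 8% × €15,272.00 = €1,221.76
Health Levy: 4.81% × €15,272.00 = €734.58
Total: €2,693.02 + €1,221.76 + €734.58 = €4,649.36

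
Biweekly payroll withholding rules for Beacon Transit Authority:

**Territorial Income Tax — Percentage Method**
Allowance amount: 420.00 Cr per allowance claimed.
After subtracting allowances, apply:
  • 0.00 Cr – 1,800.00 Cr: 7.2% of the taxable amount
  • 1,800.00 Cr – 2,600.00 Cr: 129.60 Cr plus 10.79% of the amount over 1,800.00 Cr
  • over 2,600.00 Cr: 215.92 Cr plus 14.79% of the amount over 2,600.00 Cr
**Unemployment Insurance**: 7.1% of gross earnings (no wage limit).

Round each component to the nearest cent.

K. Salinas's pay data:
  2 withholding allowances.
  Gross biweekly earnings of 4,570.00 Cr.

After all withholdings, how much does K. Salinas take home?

3,862.48 Cr

Territorial Income Tax: taxable = 4,570.00 Cr − 2×420.00 Cr = 3,730.00 Cr
  215.92 Cr + 14.79% × (3,730.00 Cr − 2,600.00 Cr) = 215.92 Cr + 14.79% × 1,130.00 Cr = 383.05 Cr
Unemployment Insurance: 7.1% × 4,570.00 Cr = 324.47 Cr
Total withheld: 383.05 Cr + 324.47 Cr = 707.52 Cr
Net pay: 4,570.00 Cr − 707.52 Cr = 3,862.48 Cr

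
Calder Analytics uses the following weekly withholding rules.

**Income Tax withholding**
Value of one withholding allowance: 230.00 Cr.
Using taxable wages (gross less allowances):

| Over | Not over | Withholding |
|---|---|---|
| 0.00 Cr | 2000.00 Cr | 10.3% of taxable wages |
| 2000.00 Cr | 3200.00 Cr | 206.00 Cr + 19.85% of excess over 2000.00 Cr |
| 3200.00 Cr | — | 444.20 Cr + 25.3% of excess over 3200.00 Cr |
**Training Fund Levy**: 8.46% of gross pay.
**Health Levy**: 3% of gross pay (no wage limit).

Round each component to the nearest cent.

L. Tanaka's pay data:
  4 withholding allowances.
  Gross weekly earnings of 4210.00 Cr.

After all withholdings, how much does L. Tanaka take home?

3260.56 Cr

Income Tax: taxable = 4210.00 Cr − 4×230.00 Cr = 3290.00 Cr
  444.20 Cr + 25.3% × (3290.00 Cr − 3200.00 Cr) = 444.20 Cr + 25.3% × 90.00 Cr = 466.97 Cr
Training Fund Levy: 8.46% × 4210.00 Cr = 356.17 Cr
Health Levy: 3% × 4210.00 Cr = 126.30 Cr
Total withheld: 466.97 Cr + 356.17 Cr + 126.30 Cr = 949.44 Cr
Net pay: 4210.00 Cr − 949.44 Cr = 3260.56 Cr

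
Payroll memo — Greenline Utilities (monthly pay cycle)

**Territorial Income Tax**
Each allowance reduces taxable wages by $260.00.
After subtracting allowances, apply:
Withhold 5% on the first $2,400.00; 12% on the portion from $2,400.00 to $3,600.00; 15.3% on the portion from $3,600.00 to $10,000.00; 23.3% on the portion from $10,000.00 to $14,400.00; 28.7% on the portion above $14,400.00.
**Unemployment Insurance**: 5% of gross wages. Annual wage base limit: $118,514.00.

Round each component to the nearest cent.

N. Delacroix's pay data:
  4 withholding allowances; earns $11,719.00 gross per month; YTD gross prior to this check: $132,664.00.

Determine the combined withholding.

Territorial Income Tax: taxable = $11,719.00 − 4×$260.00 = $10,679.00
  $1,243.20 + 23.3% × ($10,679.00 − $10,000.00) = $1,243.20 + 23.3% × $679.00 = $1,401.41
Unemployment Insurance: YTD $132,664.00 ≥ cap $118,514.00 → $0.00
Total: $1,401.41 + $0.00 = $1,401.41

$1,401.41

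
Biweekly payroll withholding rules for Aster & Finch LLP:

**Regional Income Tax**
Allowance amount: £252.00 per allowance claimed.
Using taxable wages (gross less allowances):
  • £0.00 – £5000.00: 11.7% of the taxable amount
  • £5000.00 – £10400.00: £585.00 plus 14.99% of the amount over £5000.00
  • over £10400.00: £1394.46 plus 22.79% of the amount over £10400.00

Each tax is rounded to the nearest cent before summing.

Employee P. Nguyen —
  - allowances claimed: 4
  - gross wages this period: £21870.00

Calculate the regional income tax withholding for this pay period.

Regional Income Tax: taxable = £21870.00 − 4×£252.00 = £20862.00
  £1394.46 + 22.79% × (£20862.00 − £10400.00) = £1394.46 + 22.79% × £10462.00 = £3778.75

£3778.75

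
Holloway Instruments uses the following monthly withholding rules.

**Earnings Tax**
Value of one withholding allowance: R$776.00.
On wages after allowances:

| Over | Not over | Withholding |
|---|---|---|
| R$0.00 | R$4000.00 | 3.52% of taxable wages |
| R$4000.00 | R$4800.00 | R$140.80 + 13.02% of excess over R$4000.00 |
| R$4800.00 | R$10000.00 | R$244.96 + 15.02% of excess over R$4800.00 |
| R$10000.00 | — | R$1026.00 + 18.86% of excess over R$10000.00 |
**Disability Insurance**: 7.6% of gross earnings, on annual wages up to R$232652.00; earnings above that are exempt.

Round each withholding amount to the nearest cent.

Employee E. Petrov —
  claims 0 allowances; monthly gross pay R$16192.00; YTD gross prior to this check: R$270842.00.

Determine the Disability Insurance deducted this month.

Disability Insurance: YTD R$270842.00 ≥ cap R$232652.00 → R$0.00

R$0.00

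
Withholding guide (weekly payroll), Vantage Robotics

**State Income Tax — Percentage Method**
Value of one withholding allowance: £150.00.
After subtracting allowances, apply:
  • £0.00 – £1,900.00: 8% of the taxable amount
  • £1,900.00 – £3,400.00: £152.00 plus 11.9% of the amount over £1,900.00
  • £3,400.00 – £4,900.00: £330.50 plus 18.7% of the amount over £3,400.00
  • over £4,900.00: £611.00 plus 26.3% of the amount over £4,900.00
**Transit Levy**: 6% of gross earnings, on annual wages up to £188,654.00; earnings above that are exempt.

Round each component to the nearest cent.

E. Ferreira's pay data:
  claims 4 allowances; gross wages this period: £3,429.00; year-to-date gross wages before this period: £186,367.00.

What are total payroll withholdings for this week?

State Income Tax: taxable = £3,429.00 − 4×£150.00 = £2,829.00
  £152.00 + 11.9% × (£2,829.00 − £1,900.00) = £152.00 + 11.9% × £929.00 = £262.55
Transit Levy: cap £188,654.00 − YTD £186,367.00 = £2,287.00 subject; 6% × £2,287.00 = £137.22
Total: £262.55 + £137.22 = £399.77

£399.77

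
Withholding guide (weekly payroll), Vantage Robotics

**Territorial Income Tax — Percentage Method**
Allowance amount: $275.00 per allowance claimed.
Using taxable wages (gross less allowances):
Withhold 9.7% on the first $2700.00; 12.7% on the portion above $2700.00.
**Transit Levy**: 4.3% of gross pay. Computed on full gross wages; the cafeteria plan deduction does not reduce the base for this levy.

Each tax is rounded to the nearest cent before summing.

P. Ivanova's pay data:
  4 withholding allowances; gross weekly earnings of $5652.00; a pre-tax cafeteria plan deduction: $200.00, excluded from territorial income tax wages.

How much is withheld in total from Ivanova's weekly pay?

Territorial Income Tax: taxable = $5652.00 − $200.00 − 4×$275.00 = $4352.00
  $261.90 + 12.7% × ($4352.00 − $2700.00) = $261.90 + 12.7% × $1652.00 = $471.70
Transit Levy: 4.3% × $5652.00 = $243.04
Total: $471.70 + $243.04 = $714.74

$714.74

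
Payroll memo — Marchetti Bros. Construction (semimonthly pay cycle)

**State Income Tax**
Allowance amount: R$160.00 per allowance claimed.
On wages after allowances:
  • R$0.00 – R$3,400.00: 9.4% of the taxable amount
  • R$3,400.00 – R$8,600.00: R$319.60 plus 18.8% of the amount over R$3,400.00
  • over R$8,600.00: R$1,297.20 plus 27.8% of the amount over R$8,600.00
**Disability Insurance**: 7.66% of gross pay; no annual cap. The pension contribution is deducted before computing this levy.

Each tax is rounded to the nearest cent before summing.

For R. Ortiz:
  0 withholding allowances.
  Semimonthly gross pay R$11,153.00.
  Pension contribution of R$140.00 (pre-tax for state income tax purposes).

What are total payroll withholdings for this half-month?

State Income Tax: taxable = R$11,153.00 − R$140.00 = R$11,013.00
  R$1,297.20 + 27.8% × (R$11,013.00 − R$8,600.00) = R$1,297.20 + 27.8% × R$2,413.00 = R$1,968.01
Disability Insurance: 7.66% × R$11,013.00 = R$843.60
Total: R$1,968.01 + R$843.60 = R$2,811.61

R$2,811.61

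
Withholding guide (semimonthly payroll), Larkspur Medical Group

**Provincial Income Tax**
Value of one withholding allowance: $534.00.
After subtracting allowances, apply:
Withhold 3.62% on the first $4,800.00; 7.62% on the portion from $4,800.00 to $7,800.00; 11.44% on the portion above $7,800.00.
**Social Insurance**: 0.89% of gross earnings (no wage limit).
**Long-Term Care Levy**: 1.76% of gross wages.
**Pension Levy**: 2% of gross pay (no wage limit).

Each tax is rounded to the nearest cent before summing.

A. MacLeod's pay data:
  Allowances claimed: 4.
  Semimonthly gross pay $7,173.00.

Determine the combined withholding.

$525.36

Provincial Income Tax: taxable = $7,173.00 − 4×$534.00 = $5,037.00
  $173.76 + 7.62% × ($5,037.00 − $4,800.00) = $173.76 + 7.62% × $237.00 = $191.82
Social Insurance: 0.89% × $7,173.00 = $63.84
Long-Term Care Levy: 1.76% × $7,173.00 = $126.24
Pension Levy: 2% × $7,173.00 = $143.46
Total: $191.82 + $63.84 + $126.24 + $143.46 = $525.36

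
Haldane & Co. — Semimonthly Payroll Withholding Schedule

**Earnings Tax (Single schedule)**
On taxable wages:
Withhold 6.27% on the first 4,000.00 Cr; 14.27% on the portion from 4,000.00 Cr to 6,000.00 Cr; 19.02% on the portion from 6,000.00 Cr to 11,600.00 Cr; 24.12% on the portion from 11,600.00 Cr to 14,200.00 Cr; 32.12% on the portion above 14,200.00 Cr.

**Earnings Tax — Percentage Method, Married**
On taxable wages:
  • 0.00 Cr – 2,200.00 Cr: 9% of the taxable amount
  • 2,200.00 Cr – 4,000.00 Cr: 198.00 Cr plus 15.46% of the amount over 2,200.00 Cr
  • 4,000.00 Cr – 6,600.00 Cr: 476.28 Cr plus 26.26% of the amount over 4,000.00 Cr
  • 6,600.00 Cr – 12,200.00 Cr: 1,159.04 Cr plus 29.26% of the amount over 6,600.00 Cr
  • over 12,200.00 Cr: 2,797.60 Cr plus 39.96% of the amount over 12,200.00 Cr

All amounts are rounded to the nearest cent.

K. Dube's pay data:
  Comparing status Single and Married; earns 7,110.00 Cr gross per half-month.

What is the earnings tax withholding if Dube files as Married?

Earnings Tax (Married): taxable = 7,110.00 Cr
  1,159.04 Cr + 29.26% × (7,110.00 Cr − 6,600.00 Cr) = 1,159.04 Cr + 29.26% × 510.00 Cr = 1,308.27 Cr

1,308.27 Cr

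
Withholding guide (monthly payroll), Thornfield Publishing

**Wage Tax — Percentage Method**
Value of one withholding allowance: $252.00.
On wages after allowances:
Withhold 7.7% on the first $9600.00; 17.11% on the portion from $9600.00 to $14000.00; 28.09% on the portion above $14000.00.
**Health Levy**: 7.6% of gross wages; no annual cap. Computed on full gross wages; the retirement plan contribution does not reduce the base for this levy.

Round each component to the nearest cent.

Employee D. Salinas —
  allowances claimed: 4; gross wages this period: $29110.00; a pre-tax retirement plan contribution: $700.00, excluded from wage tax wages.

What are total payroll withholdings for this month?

Wage Tax: taxable = $29110.00 − $700.00 − 4×$252.00 = $27402.00
  $1492.04 + 28.09% × ($27402.00 − $14000.00) = $1492.04 + 28.09% × $13402.00 = $5256.66
Health Levy: 7.6% × $29110.00 = $2212.36
Total: $5256.66 + $2212.36 = $7469.02

$7469.02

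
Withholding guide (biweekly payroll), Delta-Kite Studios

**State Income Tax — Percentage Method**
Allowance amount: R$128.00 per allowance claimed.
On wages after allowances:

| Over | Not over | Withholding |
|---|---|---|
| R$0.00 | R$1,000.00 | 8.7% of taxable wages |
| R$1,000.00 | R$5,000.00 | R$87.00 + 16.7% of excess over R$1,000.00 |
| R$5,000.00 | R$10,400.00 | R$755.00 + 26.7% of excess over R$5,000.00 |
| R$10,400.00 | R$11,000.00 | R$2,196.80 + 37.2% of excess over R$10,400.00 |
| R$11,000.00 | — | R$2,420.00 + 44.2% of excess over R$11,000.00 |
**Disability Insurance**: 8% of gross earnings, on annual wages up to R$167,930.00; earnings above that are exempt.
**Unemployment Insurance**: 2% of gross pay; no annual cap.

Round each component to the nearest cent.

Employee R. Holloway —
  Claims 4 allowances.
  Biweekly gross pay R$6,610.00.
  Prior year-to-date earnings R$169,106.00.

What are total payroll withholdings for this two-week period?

R$1,180.37

State Income Tax: taxable = R$6,610.00 − 4×R$128.00 = R$6,098.00
  R$755.00 + 26.7% × (R$6,098.00 − R$5,000.00) = R$755.00 + 26.7% × R$1,098.00 = R$1,048.17
Disability Insurance: YTD R$169,106.00 ≥ cap R$167,930.00 → R$0.00
Unemployment Insurance: 2% × R$6,610.00 = R$132.20
Total: R$1,048.17 + R$0.00 + R$132.20 = R$1,180.37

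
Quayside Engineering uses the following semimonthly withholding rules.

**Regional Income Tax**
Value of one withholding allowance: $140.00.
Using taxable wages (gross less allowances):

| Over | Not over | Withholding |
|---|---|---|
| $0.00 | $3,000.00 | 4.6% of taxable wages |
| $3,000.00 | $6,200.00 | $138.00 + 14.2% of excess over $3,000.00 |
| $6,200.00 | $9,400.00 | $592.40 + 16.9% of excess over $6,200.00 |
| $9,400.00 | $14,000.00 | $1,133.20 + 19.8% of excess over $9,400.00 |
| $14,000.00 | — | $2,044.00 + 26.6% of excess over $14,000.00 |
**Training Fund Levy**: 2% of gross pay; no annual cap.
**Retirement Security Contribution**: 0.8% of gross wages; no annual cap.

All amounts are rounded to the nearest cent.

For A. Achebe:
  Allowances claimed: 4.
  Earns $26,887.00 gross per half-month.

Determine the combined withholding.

Regional Income Tax: taxable = $26,887.00 − 4×$140.00 = $26,327.00
  $2,044.00 + 26.6% × ($26,327.00 − $14,000.00) = $2,044.00 + 26.6% × $12,327.00 = $5,322.98
Training Fund Levy: 2% × $26,887.00 = $537.74
Retirement Security Contribution: 0.8% × $26,887.00 = $215.10
Total: $5,322.98 + $537.74 + $215.10 = $6,075.82

$6,075.82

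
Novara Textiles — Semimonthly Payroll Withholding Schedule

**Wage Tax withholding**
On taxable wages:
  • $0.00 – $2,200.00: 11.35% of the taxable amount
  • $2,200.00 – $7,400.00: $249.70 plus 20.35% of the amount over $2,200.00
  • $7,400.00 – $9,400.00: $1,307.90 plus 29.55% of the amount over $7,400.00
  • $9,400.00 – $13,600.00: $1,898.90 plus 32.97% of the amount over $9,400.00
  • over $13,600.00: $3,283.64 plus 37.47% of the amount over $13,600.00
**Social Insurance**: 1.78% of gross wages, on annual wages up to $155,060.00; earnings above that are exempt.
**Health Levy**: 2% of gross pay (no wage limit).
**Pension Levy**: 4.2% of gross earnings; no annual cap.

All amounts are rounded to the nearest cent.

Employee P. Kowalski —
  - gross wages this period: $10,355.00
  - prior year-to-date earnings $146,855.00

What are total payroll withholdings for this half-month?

Wage Tax: taxable = $10,355.00
  $1,898.90 + 32.97% × ($10,355.00 − $9,400.00) = $1,898.90 + 32.97% × $955.00 = $2,213.76
Social Insurance: cap $155,060.00 − YTD $146,855.00 = $8,205.00 subject; 1.78% × $8,205.00 = $146.05
Health Levy: 2% × $10,355.00 = $207.10
Pension Levy: 4.2% × $10,355.00 = $434.91
Total: $2,213.76 + $146.05 + $207.10 + $434.91 = $3,001.82

$3,001.82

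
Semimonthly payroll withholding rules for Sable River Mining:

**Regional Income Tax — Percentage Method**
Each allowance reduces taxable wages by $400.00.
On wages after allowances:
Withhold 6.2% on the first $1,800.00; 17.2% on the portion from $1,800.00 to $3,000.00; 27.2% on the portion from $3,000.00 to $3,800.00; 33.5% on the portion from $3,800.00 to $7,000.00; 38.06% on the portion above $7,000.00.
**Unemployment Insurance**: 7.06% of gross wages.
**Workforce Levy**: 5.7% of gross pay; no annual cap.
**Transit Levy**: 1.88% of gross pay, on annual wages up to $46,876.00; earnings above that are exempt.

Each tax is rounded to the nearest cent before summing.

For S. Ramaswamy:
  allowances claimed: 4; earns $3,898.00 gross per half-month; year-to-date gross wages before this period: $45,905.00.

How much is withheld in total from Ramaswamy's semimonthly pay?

$712.90

Regional Income Tax: taxable = $3,898.00 − 4×$400.00 = $2,298.00
  $111.60 + 17.2% × ($2,298.00 − $1,800.00) = $111.60 + 17.2% × $498.00 = $197.26
Unemployment Insurance: 7.06% × $3,898.00 = $275.20
Workforce Levy: 5.7% × $3,898.00 = $222.19
Transit Levy: cap $46,876.00 − YTD $45,905.00 = $971.00 subject; 1.88% × $971.00 = $18.25
Total: $197.26 + $275.20 + $222.19 + $18.25 = $712.90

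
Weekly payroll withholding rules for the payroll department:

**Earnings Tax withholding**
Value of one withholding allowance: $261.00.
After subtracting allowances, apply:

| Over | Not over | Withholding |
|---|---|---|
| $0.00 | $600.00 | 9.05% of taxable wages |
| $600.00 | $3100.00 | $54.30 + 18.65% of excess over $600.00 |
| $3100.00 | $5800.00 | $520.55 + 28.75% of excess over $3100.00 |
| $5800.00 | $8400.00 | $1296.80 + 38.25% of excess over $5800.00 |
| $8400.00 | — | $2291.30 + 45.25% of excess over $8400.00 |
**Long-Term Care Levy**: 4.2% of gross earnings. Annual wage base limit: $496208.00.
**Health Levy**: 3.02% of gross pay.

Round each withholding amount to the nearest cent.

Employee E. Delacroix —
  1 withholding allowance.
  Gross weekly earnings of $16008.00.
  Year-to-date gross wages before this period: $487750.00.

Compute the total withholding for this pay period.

Earnings Tax: taxable = $16008.00 − 1×$261.00 = $15747.00
  $2291.30 + 45.25% × ($15747.00 − $8400.00) = $2291.30 + 45.25% × $7347.00 = $5615.82
Long-Term Care Levy: cap $496208.00 − YTD $487750.00 = $8458.00 subject; 4.2% × $8458.00 = $355.24
Health Levy: 3.02% × $16008.00 = $483.44
Total: $5615.82 + $355.24 + $483.44 = $6454.50

$6454.50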